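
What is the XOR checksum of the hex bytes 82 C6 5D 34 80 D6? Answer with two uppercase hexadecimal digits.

7B

XOR the bytes together:
  start with 0x82
  0x82 ⊕ 0xC6 = 0x44
  0x44 ⊕ 0x5D = 0x19
  0x19 ⊕ 0x34 = 0x2D
  0x2D ⊕ 0x80 = 0xAD
  0xAD ⊕ 0xD6 = 0x7B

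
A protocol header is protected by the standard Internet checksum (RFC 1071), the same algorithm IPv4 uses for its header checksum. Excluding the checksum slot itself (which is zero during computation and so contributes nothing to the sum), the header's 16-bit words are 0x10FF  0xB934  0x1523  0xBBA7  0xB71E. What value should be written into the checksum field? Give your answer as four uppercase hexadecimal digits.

ADE2

One's-complement addition (fold any carry out of bit 15 back into bit 0):
  0x10FF + 0xB934 = 0x0CA33
  0xCA33 + 0x1523 = 0x0DF56
  0xDF56 + 0xBBA7 = 0x19AFD → wrap carry → 0x9AFE
  0x9AFE + 0xB71E = 0x1521C → wrap carry → 0x521D
One's-complement sum = 0x521D.
Checksum = ~0x521D & 0xFFFF = 0xADE2.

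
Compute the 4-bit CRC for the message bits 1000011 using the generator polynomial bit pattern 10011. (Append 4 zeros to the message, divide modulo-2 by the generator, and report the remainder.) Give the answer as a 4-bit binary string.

0010

Append 4 zeros: 10000110000. Divide by 10011 (XOR where the leading bit is 1):
  pos 0: 10000 XOR 10011 = 00011
  pos 3: 11110 XOR 10011 = 01101
  pos 4: 11010 XOR 10011 = 01001
  pos 5: 10010 XOR 10011 = 00001
Remainder (last 4 bits) = 0010. This is the CRC / FCS.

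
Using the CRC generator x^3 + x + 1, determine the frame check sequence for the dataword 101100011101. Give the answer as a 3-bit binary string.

Append 3 zeros: 101100011101000. Divide by 1011 (XOR where the leading bit is 1):
  pos 0: 1011 XOR 1011 = 0000
  pos 7: 1110 XOR 1011 = 0101
  pos 8: 1011 XOR 1011 = 0000
Remainder (last 3 bits) = 000. This is the CRC / FCS.

000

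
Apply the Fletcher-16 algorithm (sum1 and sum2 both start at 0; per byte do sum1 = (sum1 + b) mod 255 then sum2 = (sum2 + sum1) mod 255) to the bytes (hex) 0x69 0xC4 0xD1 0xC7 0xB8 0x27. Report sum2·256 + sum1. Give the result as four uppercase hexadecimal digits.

Running sums (mod 255):
  after byte 0 (0x69): sum1=105, sum2=105
  after byte 1 (0xC4): sum1=46, sum2=151
  after byte 2 (0xD1): sum1=0, sum2=151
  after byte 3 (0xC7): sum1=199, sum2=95
  after byte 4 (0xB8): sum1=128, sum2=223
  after byte 5 (0x27): sum1=167, sum2=135
Checksum = sum2·256 + sum1 = 135·256 + 167 = 34727 = 0x87A7.

87A7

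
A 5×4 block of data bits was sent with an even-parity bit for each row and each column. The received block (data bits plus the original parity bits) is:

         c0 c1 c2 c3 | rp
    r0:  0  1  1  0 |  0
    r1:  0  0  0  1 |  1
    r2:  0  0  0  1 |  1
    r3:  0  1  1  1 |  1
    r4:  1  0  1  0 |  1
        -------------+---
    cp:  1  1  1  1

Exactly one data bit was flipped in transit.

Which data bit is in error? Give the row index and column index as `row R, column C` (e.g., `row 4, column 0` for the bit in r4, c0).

row 4, column 1

Recompute each row's even parity and compare to rp:
  r0: data parity 0, sent rp 0 → ok
  r1: data parity 1, sent rp 1 → ok
  r2: data parity 1, sent rp 1 → ok
  r3: data parity 1, sent rp 1 → ok
  r4: data parity 0, sent rp 1 → mismatch
Recompute each column's even parity and compare to cp:
  c0: data parity 1, sent cp 1 → ok
  c1: data parity 0, sent cp 1 → mismatch
  c2: data parity 1, sent cp 1 → ok
  c3: data parity 1, sent cp 1 → ok
Exactly one row (r4) and one column (c1) fail → the flipped bit is at their intersection.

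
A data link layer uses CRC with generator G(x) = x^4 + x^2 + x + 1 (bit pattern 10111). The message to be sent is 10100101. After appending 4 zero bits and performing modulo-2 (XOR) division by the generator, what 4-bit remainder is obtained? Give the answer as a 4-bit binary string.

Append 4 zeros: 101001010000. Divide by 10111 (XOR where the leading bit is 1):
  pos 0: 10100 XOR 10111 = 00011
  pos 3: 11101 XOR 10111 = 01010
  pos 4: 10100 XOR 10111 = 00011
  pos 7: 11000 XOR 10111 = 01111
Remainder (last 4 bits) = 1111. This is the CRC / FCS.

1111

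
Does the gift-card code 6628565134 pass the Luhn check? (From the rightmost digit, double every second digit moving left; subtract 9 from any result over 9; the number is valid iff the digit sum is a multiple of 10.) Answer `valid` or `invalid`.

valid

From the right, keep odd positions and double even positions (subtract 9 from any doubled value over 9):
  doubled (positions 2,4,...): 6 1 1 4 3 → sum 15
  kept (positions 1,3,...): 4 1 6 8 6 → sum 25
Total = 40.
40 mod 10 = 0, so the number is valid.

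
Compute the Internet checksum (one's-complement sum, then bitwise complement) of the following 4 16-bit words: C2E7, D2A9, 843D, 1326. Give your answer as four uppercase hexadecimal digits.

One's-complement addition (fold any carry out of bit 15 back into bit 0):
  0xC2E7 + 0xD2A9 = 0x19590 → wrap carry → 0x9591
  0x9591 + 0x843D = 0x119CE → wrap carry → 0x19CF
  0x19CF + 0x1326 = 0x02CF5
One's-complement sum = 0x2CF5.
Checksum = ~0x2CF5 & 0xFFFF = 0xD30A.

D30A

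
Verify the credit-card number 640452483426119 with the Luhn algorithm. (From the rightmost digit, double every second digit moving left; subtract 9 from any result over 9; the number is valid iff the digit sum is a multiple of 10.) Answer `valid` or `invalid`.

From the right, keep odd positions and double even positions (subtract 9 from any doubled value over 9):
  doubled (positions 2,4,...): 2 3 8 7 4 8 8 → sum 40
  kept (positions 1,3,...): 9 1 2 3 4 5 0 6 → sum 30
Total = 70.
70 mod 10 = 0, so the number is valid.

valid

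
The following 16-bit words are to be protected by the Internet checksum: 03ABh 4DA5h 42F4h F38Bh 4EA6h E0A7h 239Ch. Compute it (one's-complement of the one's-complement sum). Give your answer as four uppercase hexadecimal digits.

One's-complement addition (fold any carry out of bit 15 back into bit 0):
  0x03AB + 0x4DA5 = 0x05150
  0x5150 + 0x42F4 = 0x09444
  0x9444 + 0xF38B = 0x187CF → wrap carry → 0x87D0
  0x87D0 + 0x4EA6 = 0x0D676
  0xD676 + 0xE0A7 = 0x1B71D → wrap carry → 0xB71E
  0xB71E + 0x239C = 0x0DABA
One's-complement sum = 0xDABA.
Checksum = ~0xDABA & 0xFFFF = 0x2545.

2545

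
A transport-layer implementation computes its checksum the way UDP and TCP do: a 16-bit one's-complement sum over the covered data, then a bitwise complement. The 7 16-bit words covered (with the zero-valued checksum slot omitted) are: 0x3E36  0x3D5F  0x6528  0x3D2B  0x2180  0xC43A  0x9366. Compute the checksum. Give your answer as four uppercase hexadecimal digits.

One's-complement addition (fold any carry out of bit 15 back into bit 0):
  0x3E36 + 0x3D5F = 0x07B95
  0x7B95 + 0x6528 = 0x0E0BD
  0xE0BD + 0x3D2B = 0x11DE8 → wrap carry → 0x1DE9
  0x1DE9 + 0x2180 = 0x03F69
  0x3F69 + 0xC43A = 0x103A3 → wrap carry → 0x03A4
  0x03A4 + 0x9366 = 0x0970A
One's-complement sum = 0x970A.
Checksum = ~0x970A & 0xFFFF = 0x68F5.

68F5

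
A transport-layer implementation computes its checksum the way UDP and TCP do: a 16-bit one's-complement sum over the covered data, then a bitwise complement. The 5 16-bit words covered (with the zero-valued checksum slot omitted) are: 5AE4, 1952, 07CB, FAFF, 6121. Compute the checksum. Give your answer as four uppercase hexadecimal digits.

One's-complement addition (fold any carry out of bit 15 back into bit 0):
  0x5AE4 + 0x1952 = 0x07436
  0x7436 + 0x07CB = 0x07C01
  0x7C01 + 0xFAFF = 0x17700 → wrap carry → 0x7701
  0x7701 + 0x6121 = 0x0D822
One's-complement sum = 0xD822.
Checksum = ~0xD822 & 0xFFFF = 0x27DD.

27DD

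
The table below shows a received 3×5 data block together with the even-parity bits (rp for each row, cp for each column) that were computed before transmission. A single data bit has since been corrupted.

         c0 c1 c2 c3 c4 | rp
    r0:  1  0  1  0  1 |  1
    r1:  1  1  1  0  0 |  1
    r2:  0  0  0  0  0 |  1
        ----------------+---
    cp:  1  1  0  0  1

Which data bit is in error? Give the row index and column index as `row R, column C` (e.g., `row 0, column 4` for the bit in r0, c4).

Recompute each row's even parity and compare to rp:
  r0: data parity 1, sent rp 1 → ok
  r1: data parity 1, sent rp 1 → ok
  r2: data parity 0, sent rp 1 → mismatch
Recompute each column's even parity and compare to cp:
  c0: data parity 0, sent cp 1 → mismatch
  c1: data parity 1, sent cp 1 → ok
  c2: data parity 0, sent cp 0 → ok
  c3: data parity 0, sent cp 0 → ok
  c4: data parity 1, sent cp 1 → ok
Exactly one row (r2) and one column (c0) fail → the flipped bit is at their intersection.

row 2, column 0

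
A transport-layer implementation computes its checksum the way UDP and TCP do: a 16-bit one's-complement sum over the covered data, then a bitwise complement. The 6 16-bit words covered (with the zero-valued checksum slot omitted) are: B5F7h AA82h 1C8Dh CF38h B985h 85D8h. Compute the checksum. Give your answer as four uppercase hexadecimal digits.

7461

One's-complement addition (fold any carry out of bit 15 back into bit 0):
  0xB5F7 + 0xAA82 = 0x16079 → wrap carry → 0x607A
  0x607A + 0x1C8D = 0x07D07
  0x7D07 + 0xCF38 = 0x14C3F → wrap carry → 0x4C40
  0x4C40 + 0xB985 = 0x105C5 → wrap carry → 0x05C6
  0x05C6 + 0x85D8 = 0x08B9E
One's-complement sum = 0x8B9E.
Checksum = ~0x8B9E & 0xFFFF = 0x7461.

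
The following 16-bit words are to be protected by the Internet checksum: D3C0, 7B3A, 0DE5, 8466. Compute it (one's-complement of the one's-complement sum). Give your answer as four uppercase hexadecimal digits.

1EB9

One's-complement addition (fold any carry out of bit 15 back into bit 0):
  0xD3C0 + 0x7B3A = 0x14EFA → wrap carry → 0x4EFB
  0x4EFB + 0x0DE5 = 0x05CE0
  0x5CE0 + 0x8466 = 0x0E146
One's-complement sum = 0xE146.
Checksum = ~0xE146 & 0xFFFF = 0x1EB9.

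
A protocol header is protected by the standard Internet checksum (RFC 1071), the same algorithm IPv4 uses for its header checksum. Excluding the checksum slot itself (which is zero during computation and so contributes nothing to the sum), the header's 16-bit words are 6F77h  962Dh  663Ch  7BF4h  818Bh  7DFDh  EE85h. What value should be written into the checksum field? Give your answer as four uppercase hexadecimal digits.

One's-complement addition (fold any carry out of bit 15 back into bit 0):
  0x6F77 + 0x962D = 0x105A4 → wrap carry → 0x05A5
  0x05A5 + 0x663C = 0x06BE1
  0x6BE1 + 0x7BF4 = 0x0E7D5
  0xE7D5 + 0x818B = 0x16960 → wrap carry → 0x6961
  0x6961 + 0x7DFD = 0x0E75E
  0xE75E + 0xEE85 = 0x1D5E3 → wrap carry → 0xD5E4
One's-complement sum = 0xD5E4.
Checksum = ~0xD5E4 & 0xFFFF = 0x2A1B.

2A1B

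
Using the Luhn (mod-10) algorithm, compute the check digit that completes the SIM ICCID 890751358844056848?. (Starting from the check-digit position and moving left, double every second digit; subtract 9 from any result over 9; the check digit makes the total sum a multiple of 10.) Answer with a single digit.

5

Partial digits right→left: 8 4 8 6 5 0 4 4 8 8 5 3 1 5 7 0 9 8
Double every second digit counting from the check-digit position (so the 1st, 3rd, 5th, ... of the partial from the right).
  doubled (with −9 where >9): 7 7 1 8 7 1 2 5 9 → sum 47
  kept as-is: 4 6 0 4 8 3 5 0 8 → sum 38
Total = 47 + 38 = 85.
Check digit = (10 − (85 mod 10)) mod 10 = 5.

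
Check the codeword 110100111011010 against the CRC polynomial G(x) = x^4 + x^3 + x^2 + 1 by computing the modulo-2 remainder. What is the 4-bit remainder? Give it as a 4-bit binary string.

Modulo-2 division of 110100111011010 by 11101:
  pos 0: 11010 XOR 11101 = 00111
  pos 2: 11101 XOR 11101 = 00000
  pos 7: 11011 XOR 11101 = 00110
  pos 9: 11001 XOR 11101 = 00100
Remainder = 1000 (nonzero — an error is detected).

1000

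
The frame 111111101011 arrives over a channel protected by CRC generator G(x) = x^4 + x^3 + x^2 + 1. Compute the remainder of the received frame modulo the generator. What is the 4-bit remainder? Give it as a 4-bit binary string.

Modulo-2 division of 111111101011 by 11101:
  pos 0: 11111 XOR 11101 = 00010
  pos 3: 10110 XOR 11101 = 01011
  pos 4: 10111 XOR 11101 = 01010
  pos 5: 10100 XOR 11101 = 01001
  pos 6: 10011 XOR 11101 = 01110
  pos 7: 11101 XOR 11101 = 00000
Remainder = 0000 (zero — the frame passes the CRC check).

0000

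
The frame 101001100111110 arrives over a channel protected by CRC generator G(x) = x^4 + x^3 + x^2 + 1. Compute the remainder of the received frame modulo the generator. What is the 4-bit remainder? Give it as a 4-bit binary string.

0100

Modulo-2 division of 101001100111110 by 11101:
  pos 0: 10100 XOR 11101 = 01001
  pos 1: 10011 XOR 11101 = 01110
  pos 2: 11101 XOR 11101 = 00000
  pos 9: 11111 XOR 11101 = 00010
Remainder = 0100 (nonzero — an error is detected).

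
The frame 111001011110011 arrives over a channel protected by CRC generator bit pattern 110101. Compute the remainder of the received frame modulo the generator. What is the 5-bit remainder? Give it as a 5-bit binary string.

00000

Modulo-2 division of 111001011110011 by 110101:
  pos 0: 111001 XOR 110101 = 001100
  pos 2: 110001 XOR 110101 = 000100
  pos 5: 100111 XOR 110101 = 010010
  pos 6: 100100 XOR 110101 = 010001
  pos 7: 100010 XOR 110101 = 010111
  pos 8: 101111 XOR 110101 = 011010
  pos 9: 110101 XOR 110101 = 000000
Remainder = 00000 (zero — the frame passes the CRC check).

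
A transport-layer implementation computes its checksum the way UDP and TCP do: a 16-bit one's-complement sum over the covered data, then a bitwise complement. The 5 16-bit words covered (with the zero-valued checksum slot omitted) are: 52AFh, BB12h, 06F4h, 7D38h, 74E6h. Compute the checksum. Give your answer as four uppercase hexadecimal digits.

One's-complement addition (fold any carry out of bit 15 back into bit 0):
  0x52AF + 0xBB12 = 0x10DC1 → wrap carry → 0x0DC2
  0x0DC2 + 0x06F4 = 0x014B6
  0x14B6 + 0x7D38 = 0x091EE
  0x91EE + 0x74E6 = 0x106D4 → wrap carry → 0x06D5
One's-complement sum = 0x06D5.
Checksum = ~0x06D5 & 0xFFFF = 0xF92A.

F92A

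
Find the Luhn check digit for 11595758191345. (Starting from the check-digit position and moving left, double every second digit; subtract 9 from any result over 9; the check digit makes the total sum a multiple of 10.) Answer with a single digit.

9

Partial digits right→left: 5 4 3 1 9 1 8 5 7 5 9 5 1 1
Double every second digit counting from the check-digit position (so the 1st, 3rd, 5th, ... of the partial from the right).
  doubled (with −9 where >9): 1 6 9 7 5 9 2 → sum 39
  kept as-is: 4 1 1 5 5 5 1 → sum 22
Total = 39 + 22 = 61.
Check digit = (10 − (61 mod 10)) mod 10 = 9.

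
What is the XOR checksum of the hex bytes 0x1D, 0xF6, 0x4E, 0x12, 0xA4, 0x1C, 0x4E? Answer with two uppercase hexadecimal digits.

41

XOR the bytes together:
  start with 0x1D
  0x1D ⊕ 0xF6 = 0xEB
  0xEB ⊕ 0x4E = 0xA5
  0xA5 ⊕ 0x12 = 0xB7
  0xB7 ⊕ 0xA4 = 0x13
  0x13 ⊕ 0x1C = 0x0F
  0x0F ⊕ 0x4E = 0x41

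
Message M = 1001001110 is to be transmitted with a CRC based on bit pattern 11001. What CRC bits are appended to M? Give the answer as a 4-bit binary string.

1111

Append 4 zeros: 10010011100000. Divide by 11001 (XOR where the leading bit is 1):
  pos 0: 10010 XOR 11001 = 01011
  pos 1: 10110 XOR 11001 = 01111
  pos 2: 11111 XOR 11001 = 00110
  pos 4: 11011 XOR 11001 = 00010
  pos 7: 10000 XOR 11001 = 01001
  pos 8: 10010 XOR 11001 = 01011
  pos 9: 10110 XOR 11001 = 01111
Remainder (last 4 bits) = 1111. This is the CRC / FCS.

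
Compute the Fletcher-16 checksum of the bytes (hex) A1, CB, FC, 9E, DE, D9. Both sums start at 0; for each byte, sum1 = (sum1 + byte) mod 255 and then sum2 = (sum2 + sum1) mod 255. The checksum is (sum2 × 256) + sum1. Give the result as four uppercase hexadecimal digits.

2CC1

Running sums (mod 255):
  after byte 0 (A1): sum1=161, sum2=161
  after byte 1 (CB): sum1=109, sum2=15
  after byte 2 (FC): sum1=106, sum2=121
  after byte 3 (9E): sum1=9, sum2=130
  after byte 4 (DE): sum1=231, sum2=106
  after byte 5 (D9): sum1=193, sum2=44
Checksum = sum2·256 + sum1 = 44·256 + 193 = 11457 = 0x2CC1.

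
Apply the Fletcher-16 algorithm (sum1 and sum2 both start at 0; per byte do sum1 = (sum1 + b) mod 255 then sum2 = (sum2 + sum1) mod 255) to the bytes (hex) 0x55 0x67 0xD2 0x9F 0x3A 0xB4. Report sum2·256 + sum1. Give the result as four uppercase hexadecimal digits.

Running sums (mod 255):
  after byte 0 (0x55): sum1=85, sum2=85
  after byte 1 (0x67): sum1=188, sum2=18
  after byte 2 (0xD2): sum1=143, sum2=161
  after byte 3 (0x9F): sum1=47, sum2=208
  after byte 4 (0x3A): sum1=105, sum2=58
  after byte 5 (0xB4): sum1=30, sum2=88
Checksum = sum2·256 + sum1 = 88·256 + 30 = 22558 = 0x581E.

581E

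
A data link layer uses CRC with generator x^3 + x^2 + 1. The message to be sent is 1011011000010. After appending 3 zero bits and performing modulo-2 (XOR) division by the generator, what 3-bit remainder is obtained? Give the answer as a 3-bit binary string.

Append 3 zeros: 1011011000010000. Divide by 1101 (XOR where the leading bit is 1):
  pos 0: 1011 XOR 1101 = 0110
  pos 1: 1100 XOR 1101 = 0001
  pos 4: 1110 XOR 1101 = 0011
  pos 6: 1100 XOR 1101 = 0001
  pos 9: 1010 XOR 1101 = 0111
  pos 10: 1110 XOR 1101 = 0011
  pos 12: 1100 XOR 1101 = 0001
Remainder (last 3 bits) = 001. This is the CRC / FCS.

001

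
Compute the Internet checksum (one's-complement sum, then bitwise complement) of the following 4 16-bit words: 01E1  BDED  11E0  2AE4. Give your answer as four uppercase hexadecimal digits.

One's-complement addition (fold any carry out of bit 15 back into bit 0):
  0x01E1 + 0xBDED = 0x0BFCE
  0xBFCE + 0x11E0 = 0x0D1AE
  0xD1AE + 0x2AE4 = 0x0FC92
One's-complement sum = 0xFC92.
Checksum = ~0xFC92 & 0xFFFF = 0x036D.

036D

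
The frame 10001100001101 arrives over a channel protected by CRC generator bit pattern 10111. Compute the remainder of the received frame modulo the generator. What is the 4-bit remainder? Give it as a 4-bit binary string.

0000

Modulo-2 division of 10001100001101 by 10111:
  pos 0: 10001 XOR 10111 = 00110
  pos 2: 11010 XOR 10111 = 01101
  pos 3: 11010 XOR 10111 = 01101
  pos 4: 11010 XOR 10111 = 01101
  pos 5: 11010 XOR 10111 = 01101
  pos 6: 11011 XOR 10111 = 01100
  pos 7: 11001 XOR 10111 = 01110
  pos 8: 11100 XOR 10111 = 01011
  pos 9: 10111 XOR 10111 = 00000
Remainder = 0000 (zero — the frame passes the CRC check).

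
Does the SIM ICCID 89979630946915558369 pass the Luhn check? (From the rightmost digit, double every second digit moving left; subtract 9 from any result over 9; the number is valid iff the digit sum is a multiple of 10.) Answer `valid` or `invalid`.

From the right, keep odd positions and double even positions (subtract 9 from any doubled value over 9):
  doubled (positions 2,4,...): 3 7 1 2 3 9 6 9 9 7 → sum 56
  kept (positions 1,3,...): 9 3 5 5 9 4 0 6 7 9 → sum 57
Total = 113.
113 mod 10 = 3, so the number is invalid.

invalid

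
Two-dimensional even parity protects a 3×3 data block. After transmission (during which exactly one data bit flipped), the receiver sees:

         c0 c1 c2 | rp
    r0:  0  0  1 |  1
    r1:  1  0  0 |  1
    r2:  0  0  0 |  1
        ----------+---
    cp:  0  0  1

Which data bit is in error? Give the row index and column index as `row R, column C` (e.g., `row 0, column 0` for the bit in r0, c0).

row 2, column 0

Recompute each row's even parity and compare to rp:
  r0: data parity 1, sent rp 1 → ok
  r1: data parity 1, sent rp 1 → ok
  r2: data parity 0, sent rp 1 → mismatch
Recompute each column's even parity and compare to cp:
  c0: data parity 1, sent cp 0 → mismatch
  c1: data parity 0, sent cp 0 → ok
  c2: data parity 1, sent cp 1 → ok
Exactly one row (r2) and one column (c0) fail → the flipped bit is at their intersection.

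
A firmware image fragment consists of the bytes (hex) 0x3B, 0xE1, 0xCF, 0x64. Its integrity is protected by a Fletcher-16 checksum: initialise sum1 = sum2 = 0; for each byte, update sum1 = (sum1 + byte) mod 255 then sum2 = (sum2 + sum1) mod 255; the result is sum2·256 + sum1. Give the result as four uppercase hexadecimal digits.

Running sums (mod 255):
  after byte 0 (0x3B): sum1=59, sum2=59
  after byte 1 (0xE1): sum1=29, sum2=88
  after byte 2 (0xCF): sum1=236, sum2=69
  after byte 3 (0x64): sum1=81, sum2=150
Checksum = sum2·256 + sum1 = 150·256 + 81 = 38481 = 0x9651.

9651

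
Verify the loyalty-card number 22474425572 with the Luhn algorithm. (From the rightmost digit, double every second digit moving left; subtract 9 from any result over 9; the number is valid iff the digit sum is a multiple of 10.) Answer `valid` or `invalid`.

From the right, keep odd positions and double even positions (subtract 9 from any doubled value over 9):
  doubled (positions 2,4,...): 5 1 8 5 4 → sum 23
  kept (positions 1,3,...): 2 5 2 4 4 2 → sum 19
Total = 42.
42 mod 10 = 2, so the number is invalid.

invalid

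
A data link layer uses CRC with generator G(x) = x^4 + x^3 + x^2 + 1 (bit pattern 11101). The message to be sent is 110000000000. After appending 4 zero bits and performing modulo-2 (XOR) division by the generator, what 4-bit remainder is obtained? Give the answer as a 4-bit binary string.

Append 4 zeros: 1100000000000000. Divide by 11101 (XOR where the leading bit is 1):
  pos 0: 11000 XOR 11101 = 00101
  pos 2: 10100 XOR 11101 = 01001
  pos 3: 10010 XOR 11101 = 01111
  pos 4: 11110 XOR 11101 = 00011
  pos 7: 11000 XOR 11101 = 00101
  pos 9: 10100 XOR 11101 = 01001
  pos 10: 10010 XOR 11101 = 01111
  pos 11: 11110 XOR 11101 = 00011
Remainder (last 4 bits) = 0011. This is the CRC / FCS.

0011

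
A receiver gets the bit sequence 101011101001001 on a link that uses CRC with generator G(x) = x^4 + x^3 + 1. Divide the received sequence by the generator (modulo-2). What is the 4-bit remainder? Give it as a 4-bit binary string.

1000

Modulo-2 division of 101011101001001 by 11001:
  pos 0: 10101 XOR 11001 = 01100
  pos 1: 11001 XOR 11001 = 00000
  pos 6: 10100 XOR 11001 = 01101
  pos 7: 11011 XOR 11001 = 00010
  pos 10: 10001 XOR 11001 = 01000
Remainder = 1000 (nonzero — an error is detected).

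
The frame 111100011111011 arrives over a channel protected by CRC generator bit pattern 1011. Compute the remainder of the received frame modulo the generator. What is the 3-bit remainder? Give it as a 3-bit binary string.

Modulo-2 division of 111100011111011 by 1011:
  pos 0: 1111 XOR 1011 = 0100
  pos 1: 1000 XOR 1011 = 0011
  pos 3: 1100 XOR 1011 = 0111
  pos 4: 1111 XOR 1011 = 0100
  pos 5: 1001 XOR 1011 = 0010
  pos 7: 1011 XOR 1011 = 0000
  pos 11: 1011 XOR 1011 = 0000
Remainder = 000 (zero — the frame passes the CRC check).

000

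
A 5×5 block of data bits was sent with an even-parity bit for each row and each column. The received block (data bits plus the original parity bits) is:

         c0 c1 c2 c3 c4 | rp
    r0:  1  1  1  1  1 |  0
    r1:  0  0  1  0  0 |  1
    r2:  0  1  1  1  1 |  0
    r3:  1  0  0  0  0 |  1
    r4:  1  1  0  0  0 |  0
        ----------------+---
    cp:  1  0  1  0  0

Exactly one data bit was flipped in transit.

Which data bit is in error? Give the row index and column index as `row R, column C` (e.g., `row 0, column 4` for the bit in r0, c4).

row 0, column 1

Recompute each row's even parity and compare to rp:
  r0: data parity 1, sent rp 0 → mismatch
  r1: data parity 1, sent rp 1 → ok
  r2: data parity 0, sent rp 0 → ok
  r3: data parity 1, sent rp 1 → ok
  r4: data parity 0, sent rp 0 → ok
Recompute each column's even parity and compare to cp:
  c0: data parity 1, sent cp 1 → ok
  c1: data parity 1, sent cp 0 → mismatch
  c2: data parity 1, sent cp 1 → ok
  c3: data parity 0, sent cp 0 → ok
  c4: data parity 0, sent cp 0 → ok
Exactly one row (r0) and one column (c1) fail → the flipped bit is at their intersection.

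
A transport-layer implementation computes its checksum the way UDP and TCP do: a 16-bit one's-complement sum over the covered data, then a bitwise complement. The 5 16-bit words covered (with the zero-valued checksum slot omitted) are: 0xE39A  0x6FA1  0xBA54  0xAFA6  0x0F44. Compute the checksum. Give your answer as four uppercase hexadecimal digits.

3384

One's-complement addition (fold any carry out of bit 15 back into bit 0):
  0xE39A + 0x6FA1 = 0x1533B → wrap carry → 0x533C
  0x533C + 0xBA54 = 0x10D90 → wrap carry → 0x0D91
  0x0D91 + 0xAFA6 = 0x0BD37
  0xBD37 + 0x0F44 = 0x0CC7B
One's-complement sum = 0xCC7B.
Checksum = ~0xCC7B & 0xFFFF = 0x3384.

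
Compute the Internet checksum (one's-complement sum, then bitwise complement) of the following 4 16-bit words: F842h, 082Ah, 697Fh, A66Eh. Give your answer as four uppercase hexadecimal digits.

EFA4

One's-complement addition (fold any carry out of bit 15 back into bit 0):
  0xF842 + 0x082A = 0x1006C → wrap carry → 0x006D
  0x006D + 0x697F = 0x069EC
  0x69EC + 0xA66E = 0x1105A → wrap carry → 0x105B
One's-complement sum = 0x105B.
Checksum = ~0x105B & 0xFFFF = 0xEFA4.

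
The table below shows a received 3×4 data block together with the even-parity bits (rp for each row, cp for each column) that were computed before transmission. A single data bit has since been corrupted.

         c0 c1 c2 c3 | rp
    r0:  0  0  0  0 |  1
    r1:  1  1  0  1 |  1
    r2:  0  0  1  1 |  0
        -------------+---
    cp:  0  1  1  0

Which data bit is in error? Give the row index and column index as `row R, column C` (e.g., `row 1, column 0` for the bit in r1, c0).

Recompute each row's even parity and compare to rp:
  r0: data parity 0, sent rp 1 → mismatch
  r1: data parity 1, sent rp 1 → ok
  r2: data parity 0, sent rp 0 → ok
Recompute each column's even parity and compare to cp:
  c0: data parity 1, sent cp 0 → mismatch
  c1: data parity 1, sent cp 1 → ok
  c2: data parity 1, sent cp 1 → ok
  c3: data parity 0, sent cp 0 → ok
Exactly one row (r0) and one column (c0) fail → the flipped bit is at their intersection.

row 0, column 0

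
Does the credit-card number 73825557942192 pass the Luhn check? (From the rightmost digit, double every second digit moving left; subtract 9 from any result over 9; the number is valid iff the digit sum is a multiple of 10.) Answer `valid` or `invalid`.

valid

From the right, keep odd positions and double even positions (subtract 9 from any doubled value over 9):
  doubled (positions 2,4,...): 9 4 9 1 1 7 5 → sum 36
  kept (positions 1,3,...): 2 1 4 7 5 2 3 → sum 24
Total = 60.
60 mod 10 = 0, so the number is valid.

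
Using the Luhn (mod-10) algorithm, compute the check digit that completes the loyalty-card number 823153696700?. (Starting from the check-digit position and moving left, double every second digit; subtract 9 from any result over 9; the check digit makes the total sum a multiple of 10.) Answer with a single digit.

Partial digits right→left: 0 0 7 6 9 6 3 5 1 3 2 8
Double every second digit counting from the check-digit position (so the 1st, 3rd, 5th, ... of the partial from the right).
  doubled (with −9 where >9): 0 5 9 6 2 4 → sum 26
  kept as-is: 0 6 6 5 3 8 → sum 28
Total = 26 + 28 = 54.
Check digit = (10 − (54 mod 10)) mod 10 = 6.

6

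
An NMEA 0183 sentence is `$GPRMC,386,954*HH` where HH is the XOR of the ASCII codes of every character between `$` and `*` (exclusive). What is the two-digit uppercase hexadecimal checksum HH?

4E

XOR the ASCII codes of the payload characters:
  'G' = 0x47 → acc = 0x47
  'P' = 0x50 → acc = 0x17
  'R' = 0x52 → acc = 0x45
  'M' = 0x4D → acc = 0x08
  'C' = 0x43 → acc = 0x4B
  ',' = 0x2C → acc = 0x67
  '3' = 0x33 → acc = 0x54
  '8' = 0x38 → acc = 0x6C
  '6' = 0x36 → acc = 0x5A
  ',' = 0x2C → acc = 0x76
  '9' = 0x39 → acc = 0x4F
  '5' = 0x35 → acc = 0x7A
  '4' = 0x34 → acc = 0x4E
Checksum = 0x4E.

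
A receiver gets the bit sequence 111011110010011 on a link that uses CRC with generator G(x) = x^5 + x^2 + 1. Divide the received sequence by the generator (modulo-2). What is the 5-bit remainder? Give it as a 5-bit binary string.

01110

Modulo-2 division of 111011110010011 by 100101:
  pos 0: 111011 XOR 100101 = 011110
  pos 1: 111101 XOR 100101 = 011000
  pos 2: 110001 XOR 100101 = 010100
  pos 3: 101000 XOR 100101 = 001101
  pos 5: 110101 XOR 100101 = 010000
  pos 6: 100000 XOR 100101 = 000101
  pos 9: 101011 XOR 100101 = 001110
Remainder = 01110 (nonzero — an error is detected).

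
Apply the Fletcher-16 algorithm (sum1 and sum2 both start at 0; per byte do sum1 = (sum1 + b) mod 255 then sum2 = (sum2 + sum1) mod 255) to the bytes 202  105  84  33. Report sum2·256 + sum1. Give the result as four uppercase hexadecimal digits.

31A9

Running sums (mod 255):
  after byte 0 (202): sum1=202, sum2=202
  after byte 1 (105): sum1=52, sum2=254
  after byte 2 (84): sum1=136, sum2=135
  after byte 3 (33): sum1=169, sum2=49
Checksum = sum2·256 + sum1 = 49·256 + 169 = 12713 = 0x31A9.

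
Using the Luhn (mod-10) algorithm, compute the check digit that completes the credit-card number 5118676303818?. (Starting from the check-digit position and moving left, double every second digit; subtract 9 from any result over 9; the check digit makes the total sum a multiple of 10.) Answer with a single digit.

Partial digits right→left: 8 1 8 3 0 3 6 7 6 8 1 1 5
Double every second digit counting from the check-digit position (so the 1st, 3rd, 5th, ... of the partial from the right).
  doubled (with −9 where >9): 7 7 0 3 3 2 1 → sum 23
  kept as-is: 1 3 3 7 8 1 → sum 23
Total = 23 + 23 = 46.
Check digit = (10 − (46 mod 10)) mod 10 = 4.

4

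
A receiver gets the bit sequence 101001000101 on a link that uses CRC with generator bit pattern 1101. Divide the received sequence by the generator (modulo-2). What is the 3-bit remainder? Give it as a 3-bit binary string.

Modulo-2 division of 101001000101 by 1101:
  pos 0: 1010 XOR 1101 = 0111
  pos 1: 1110 XOR 1101 = 0011
  pos 3: 1110 XOR 1101 = 0011
  pos 5: 1100 XOR 1101 = 0001
  pos 8: 1101 XOR 1101 = 0000
Remainder = 000 (zero — the frame passes the CRC check).

000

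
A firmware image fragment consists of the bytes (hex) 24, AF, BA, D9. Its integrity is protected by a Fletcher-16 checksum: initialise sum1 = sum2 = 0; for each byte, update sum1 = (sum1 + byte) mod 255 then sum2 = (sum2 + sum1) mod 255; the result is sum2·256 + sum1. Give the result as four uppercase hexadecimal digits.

Running sums (mod 255):
  after byte 0 (24): sum1=36, sum2=36
  after byte 1 (AF): sum1=211, sum2=247
  after byte 2 (BA): sum1=142, sum2=134
  after byte 3 (D9): sum1=104, sum2=238
Checksum = sum2·256 + sum1 = 238·256 + 104 = 61032 = 0xEE68.

EE68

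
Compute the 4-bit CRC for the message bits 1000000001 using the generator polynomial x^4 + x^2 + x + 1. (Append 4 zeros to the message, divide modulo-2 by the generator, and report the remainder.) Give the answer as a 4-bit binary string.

1100

Append 4 zeros: 10000000010000. Divide by 10111 (XOR where the leading bit is 1):
  pos 0: 10000 XOR 10111 = 00111
  pos 2: 11100 XOR 10111 = 01011
  pos 3: 10110 XOR 10111 = 00001
  pos 7: 10100 XOR 10111 = 00011
Remainder (last 4 bits) = 1100. This is the CRC / FCS.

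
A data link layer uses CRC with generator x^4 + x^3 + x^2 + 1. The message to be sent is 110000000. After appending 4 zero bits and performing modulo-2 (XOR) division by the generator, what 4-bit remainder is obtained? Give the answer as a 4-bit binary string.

1010

Append 4 zeros: 1100000000000. Divide by 11101 (XOR where the leading bit is 1):
  pos 0: 11000 XOR 11101 = 00101
  pos 2: 10100 XOR 11101 = 01001
  pos 3: 10010 XOR 11101 = 01111
  pos 4: 11110 XOR 11101 = 00011
  pos 7: 11000 XOR 11101 = 00101
Remainder (last 4 bits) = 1010. This is the CRC / FCS.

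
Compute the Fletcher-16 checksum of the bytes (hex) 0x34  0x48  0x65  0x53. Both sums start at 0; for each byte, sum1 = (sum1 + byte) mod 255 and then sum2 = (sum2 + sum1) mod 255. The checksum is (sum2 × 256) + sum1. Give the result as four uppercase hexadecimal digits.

Running sums (mod 255):
  after byte 0 (0x34): sum1=52, sum2=52
  after byte 1 (0x48): sum1=124, sum2=176
  after byte 2 (0x65): sum1=225, sum2=146
  after byte 3 (0x53): sum1=53, sum2=199
Checksum = sum2·256 + sum1 = 199·256 + 53 = 50997 = 0xC735.

C735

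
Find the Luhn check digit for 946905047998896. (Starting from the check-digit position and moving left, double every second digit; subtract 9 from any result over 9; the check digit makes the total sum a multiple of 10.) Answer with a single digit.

6

Partial digits right→left: 6 9 8 8 9 9 7 4 0 5 0 9 6 4 9
Double every second digit counting from the check-digit position (so the 1st, 3rd, 5th, ... of the partial from the right).
  doubled (with −9 where >9): 3 7 9 5 0 0 3 9 → sum 36
  kept as-is: 9 8 9 4 5 9 4 → sum 48
Total = 36 + 48 = 84.
Check digit = (10 − (84 mod 10)) mod 10 = 6.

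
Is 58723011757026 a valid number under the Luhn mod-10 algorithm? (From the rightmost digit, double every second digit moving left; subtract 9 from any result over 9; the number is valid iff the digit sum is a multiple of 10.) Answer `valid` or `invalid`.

valid

From the right, keep odd positions and double even positions (subtract 9 from any doubled value over 9):
  doubled (positions 2,4,...): 4 5 5 2 6 5 1 → sum 28
  kept (positions 1,3,...): 6 0 5 1 0 2 8 → sum 22
Total = 50.
50 mod 10 = 0, so the number is valid.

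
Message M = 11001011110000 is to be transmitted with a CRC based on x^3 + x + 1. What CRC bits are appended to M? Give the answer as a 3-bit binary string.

101

Append 3 zeros: 11001011110000000. Divide by 1011 (XOR where the leading bit is 1):
  pos 0: 1100 XOR 1011 = 0111
  pos 1: 1111 XOR 1011 = 0100
  pos 2: 1000 XOR 1011 = 0011
  pos 4: 1111 XOR 1011 = 0100
  pos 5: 1001 XOR 1011 = 0010
  pos 7: 1010 XOR 1011 = 0001
  pos 10: 1000 XOR 1011 = 0011
  pos 12: 1100 XOR 1011 = 0111
  pos 13: 1110 XOR 1011 = 0101
Remainder (last 3 bits) = 101. This is the CRC / FCS.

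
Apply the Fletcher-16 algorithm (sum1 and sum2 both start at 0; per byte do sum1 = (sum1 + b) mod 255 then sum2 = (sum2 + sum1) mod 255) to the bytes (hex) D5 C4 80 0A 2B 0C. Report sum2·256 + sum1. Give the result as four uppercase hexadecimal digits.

Running sums (mod 255):
  after byte 0 (D5): sum1=213, sum2=213
  after byte 1 (C4): sum1=154, sum2=112
  after byte 2 (80): sum1=27, sum2=139
  after byte 3 (0A): sum1=37, sum2=176
  after byte 4 (2B): sum1=80, sum2=1
  after byte 5 (0C): sum1=92, sum2=93
Checksum = sum2·256 + sum1 = 93·256 + 92 = 23900 = 0x5D5C.

5D5C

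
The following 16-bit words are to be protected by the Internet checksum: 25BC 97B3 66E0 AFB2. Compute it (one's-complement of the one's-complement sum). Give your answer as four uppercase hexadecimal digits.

One's-complement addition (fold any carry out of bit 15 back into bit 0):
  0x25BC + 0x97B3 = 0x0BD6F
  0xBD6F + 0x66E0 = 0x1244F → wrap carry → 0x2450
  0x2450 + 0xAFB2 = 0x0D402
One's-complement sum = 0xD402.
Checksum = ~0xD402 & 0xFFFF = 0x2BFD.

2BFD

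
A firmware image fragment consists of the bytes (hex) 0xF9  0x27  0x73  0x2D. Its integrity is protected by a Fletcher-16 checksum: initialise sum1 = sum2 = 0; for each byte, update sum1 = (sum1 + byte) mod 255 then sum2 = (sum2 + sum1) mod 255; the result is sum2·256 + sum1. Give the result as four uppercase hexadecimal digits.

71C1

Running sums (mod 255):
  after byte 0 (0xF9): sum1=249, sum2=249
  after byte 1 (0x27): sum1=33, sum2=27
  after byte 2 (0x73): sum1=148, sum2=175
  after byte 3 (0x2D): sum1=193, sum2=113
Checksum = sum2·256 + sum1 = 113·256 + 193 = 29121 = 0x71C1.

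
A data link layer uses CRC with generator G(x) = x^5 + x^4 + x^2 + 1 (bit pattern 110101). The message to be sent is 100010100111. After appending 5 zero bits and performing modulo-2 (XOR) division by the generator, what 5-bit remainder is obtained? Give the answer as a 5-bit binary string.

11000

Append 5 zeros: 10001010011100000. Divide by 110101 (XOR where the leading bit is 1):
  pos 0: 100010 XOR 110101 = 010111
  pos 1: 101111 XOR 110101 = 011010
  pos 2: 110100 XOR 110101 = 000001
  pos 7: 101110 XOR 110101 = 011011
  pos 8: 110110 XOR 110101 = 000011
Remainder (last 5 bits) = 11000. This is the CRC / FCS.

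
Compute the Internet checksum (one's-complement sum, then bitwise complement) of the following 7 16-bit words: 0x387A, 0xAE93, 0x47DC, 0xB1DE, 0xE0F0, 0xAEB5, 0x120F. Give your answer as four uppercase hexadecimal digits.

7D81

One's-complement addition (fold any carry out of bit 15 back into bit 0):
  0x387A + 0xAE93 = 0x0E70D
  0xE70D + 0x47DC = 0x12EE9 → wrap carry → 0x2EEA
  0x2EEA + 0xB1DE = 0x0E0C8
  0xE0C8 + 0xE0F0 = 0x1C1B8 → wrap carry → 0xC1B9
  0xC1B9 + 0xAEB5 = 0x1706E → wrap carry → 0x706F
  0x706F + 0x120F = 0x0827E
One's-complement sum = 0x827E.
Checksum = ~0x827E & 0xFFFF = 0x7D81.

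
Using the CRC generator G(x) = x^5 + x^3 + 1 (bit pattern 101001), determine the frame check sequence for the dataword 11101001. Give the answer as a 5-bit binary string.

Append 5 zeros: 1110100100000. Divide by 101001 (XOR where the leading bit is 1):
  pos 0: 111010 XOR 101001 = 010011
  pos 1: 100110 XOR 101001 = 001111
  pos 3: 111110 XOR 101001 = 010111
  pos 4: 101110 XOR 101001 = 000111
  pos 7: 111000 XOR 101001 = 010001
Remainder (last 5 bits) = 10001. This is the CRC / FCS.

10001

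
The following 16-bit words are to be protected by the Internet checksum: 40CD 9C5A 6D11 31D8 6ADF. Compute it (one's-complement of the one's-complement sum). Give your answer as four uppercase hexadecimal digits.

One's-complement addition (fold any carry out of bit 15 back into bit 0):
  0x40CD + 0x9C5A = 0x0DD27
  0xDD27 + 0x6D11 = 0x14A38 → wrap carry → 0x4A39
  0x4A39 + 0x31D8 = 0x07C11
  0x7C11 + 0x6ADF = 0x0E6F0
One's-complement sum = 0xE6F0.
Checksum = ~0xE6F0 & 0xFFFF = 0x190F.

190F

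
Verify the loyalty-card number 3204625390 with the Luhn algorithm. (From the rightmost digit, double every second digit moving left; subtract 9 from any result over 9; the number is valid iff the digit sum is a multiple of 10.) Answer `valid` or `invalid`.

valid

From the right, keep odd positions and double even positions (subtract 9 from any doubled value over 9):
  doubled (positions 2,4,...): 9 1 3 0 6 → sum 19
  kept (positions 1,3,...): 0 3 2 4 2 → sum 11
Total = 30.
30 mod 10 = 0, so the number is valid.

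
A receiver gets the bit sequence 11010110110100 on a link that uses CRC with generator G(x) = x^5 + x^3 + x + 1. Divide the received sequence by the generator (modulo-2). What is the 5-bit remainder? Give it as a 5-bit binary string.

Modulo-2 division of 11010110110100 by 101011:
  pos 0: 110101 XOR 101011 = 011110
  pos 1: 111101 XOR 101011 = 010110
  pos 2: 101100 XOR 101011 = 000111
  pos 5: 111110 XOR 101011 = 010101
  pos 6: 101011 XOR 101011 = 000000
Remainder = 00000 (zero — the frame passes the CRC check).

00000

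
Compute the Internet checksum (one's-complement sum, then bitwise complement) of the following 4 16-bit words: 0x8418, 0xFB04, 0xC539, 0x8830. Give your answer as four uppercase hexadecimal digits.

One's-complement addition (fold any carry out of bit 15 back into bit 0):
  0x8418 + 0xFB04 = 0x17F1C → wrap carry → 0x7F1D
  0x7F1D + 0xC539 = 0x14456 → wrap carry → 0x4457
  0x4457 + 0x8830 = 0x0CC87
One's-complement sum = 0xCC87.
Checksum = ~0xCC87 & 0xFFFF = 0x3378.

3378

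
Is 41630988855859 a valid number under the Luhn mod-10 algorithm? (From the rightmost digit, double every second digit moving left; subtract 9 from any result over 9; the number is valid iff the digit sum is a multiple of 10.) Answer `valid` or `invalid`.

valid

From the right, keep odd positions and double even positions (subtract 9 from any doubled value over 9):
  doubled (positions 2,4,...): 1 1 7 7 0 3 8 → sum 27
  kept (positions 1,3,...): 9 8 5 8 9 3 1 → sum 43
Total = 70.
70 mod 10 = 0, so the number is valid.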